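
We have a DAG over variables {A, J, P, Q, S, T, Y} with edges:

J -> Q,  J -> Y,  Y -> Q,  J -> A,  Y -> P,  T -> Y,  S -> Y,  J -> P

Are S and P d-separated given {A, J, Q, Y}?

We examine all 3 paths between S and P:
Path 1: S → Y → P
  Y is a chain here and Y is conditioned on, so the path is blocked at Y.
Path 2: S → Y → Q ← J → P
  Y is a chain here and Y is conditioned on, so the path is blocked at Y.
Path 3: S → Y ← J → P
  J is a fork here and J is conditioned on, so the path is blocked at J.
Every path is blocked, so S and P are d-separated given {A, J, Q, Y}.

Yes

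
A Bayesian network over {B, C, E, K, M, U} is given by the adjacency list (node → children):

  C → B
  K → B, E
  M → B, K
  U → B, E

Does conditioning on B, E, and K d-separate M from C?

3 paths connect M and C; each must be blocked for d-separation to hold:
Path 1: M → K → E ← U → B ← C
  K is a chain here and K is conditioned on, so the path is blocked at K.
Path 2: M → K → B ← C
  K is a chain here and K is conditioned on, so the path is blocked at K.
Path 3: M → B ← C
  B is a collider and B is conditioned on, which opens it — no node blocks this path, so it is active.
Since the path M → B ← C is active, M and C are not d-separated given {B, E, K}.

No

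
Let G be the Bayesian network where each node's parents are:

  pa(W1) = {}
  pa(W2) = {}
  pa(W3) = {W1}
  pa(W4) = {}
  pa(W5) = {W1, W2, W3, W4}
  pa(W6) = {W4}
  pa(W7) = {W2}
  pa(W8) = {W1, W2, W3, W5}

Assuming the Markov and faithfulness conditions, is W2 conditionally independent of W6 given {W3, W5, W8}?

No

6 paths connect W2 and W6; each must be blocked for d-separation to hold:
Path 1: W2 → W5 ← W4 → W6
  W5 is a collider and W5 is conditioned on, which opens it; W4 is a fork and W4 is not conditioned on — no node blocks this path, so it is active.
Path 2: W2 → W8 ← W1 → W3 → W5 ← W4 → W6
  W3 is a chain here and W3 is conditioned on, so the path is blocked at W3.
Path 3: W2 → W8 ← W1 → W5 ← W4 → W6
  W8 is a collider and W8 is conditioned on, which opens it; W1 is a fork and W1 is not conditioned on; W5 is a collider and W5 is conditioned on, which opens it; W4 is a fork and W4 is not conditioned on — no node blocks this path, so it is active.
Path 4: W2 → W8 ← W3 ← W1 → W5 ← W4 → W6
  W3 is a chain here and W3 is conditioned on, so the path is blocked at W3.
Path 5: W2 → W8 ← W3 → W5 ← W4 → W6
  W3 is a fork here and W3 is conditioned on, so the path is blocked at W3.
Path 6: W2 → W8 ← W5 ← W4 → W6
  W5 is a chain here and W5 is conditioned on, so the path is blocked at W5.
Since the path W2 → W5 ← W4 → W6 is active, W2 and W6 are not d-separated given {W3, W5, W8}.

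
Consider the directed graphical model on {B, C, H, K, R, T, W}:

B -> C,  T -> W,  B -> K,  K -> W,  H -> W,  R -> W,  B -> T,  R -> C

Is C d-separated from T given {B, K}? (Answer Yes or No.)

Enumerating the 4 paths from C to T and testing each for blocking by {B, K}:
  1. C ← R → W ← K ← B → T — R:fork[open]; W:collider[blocks]; K:chain[blocks]; B:fork[blocks] ⇒ blocked
  2. C ← R → W ← T — R:fork[open]; W:collider[blocks] ⇒ blocked
  3. C ← B → K → W ← T — B:fork[blocks]; K:chain[blocks]; W:collider[blocks] ⇒ blocked
  4. C ← B → T — B:fork[blocks] ⇒ blocked
Since every path is blocked, d-separation holds.

Yes — C and T are d-separated given {B, K}.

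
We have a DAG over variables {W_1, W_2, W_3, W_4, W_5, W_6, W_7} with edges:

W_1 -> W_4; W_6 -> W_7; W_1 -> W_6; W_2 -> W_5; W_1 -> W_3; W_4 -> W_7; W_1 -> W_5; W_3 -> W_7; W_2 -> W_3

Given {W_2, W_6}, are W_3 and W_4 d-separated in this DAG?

6 paths connect W_3 and W_4; each must be blocked for d-separation to hold:
  1. W_3 ← W_2 → W_5 ← W_1 → W_6 → W_7 ← W_4 — W_2:fork[blocks]; W_5:collider[blocks]; W_1:fork[open]; W_6:chain[blocks]; W_7:collider[blocks] ⇒ blocked
  2. W_3 ← W_2 → W_5 ← W_1 → W_4 — W_2:fork[blocks]; W_5:collider[blocks]; W_1:fork[open] ⇒ blocked
  3. W_3 ← W_1 → W_6 → W_7 ← W_4 — W_1:fork[open]; W_6:chain[blocks]; W_7:collider[blocks] ⇒ blocked
  4. W_3 ← W_1 → W_4 — W_1:fork[open] ⇒ active
  5. W_3 → W_7 ← W_6 ← W_1 → W_4 — W_7:collider[blocks]; W_6:chain[blocks]; W_1:fork[open] ⇒ blocked
  6. W_3 → W_7 ← W_4 — W_7:collider[blocks] ⇒ blocked
At least one path is unblocked, so d-separation fails.

No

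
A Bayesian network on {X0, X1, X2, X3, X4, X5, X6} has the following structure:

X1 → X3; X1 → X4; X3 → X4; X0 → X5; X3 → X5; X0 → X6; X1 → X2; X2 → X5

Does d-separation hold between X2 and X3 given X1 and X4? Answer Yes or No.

Yes

3 paths connect X2 and X3; each must be blocked for d-separation to hold:
Path 1: X2 → X5 ← X3
  X5 is a collider here and neither X5 nor any of its descendants is conditioned on, so the collider stays closed — the path is blocked at X5.
Path 2: X2 ← X1 → X4 ← X3
  X1 is a fork here and X1 is conditioned on, so the path is blocked at X1.
Path 3: X2 ← X1 → X3
  X1 is a fork here and X1 is conditioned on, so the path is blocked at X1.
Since every path is blocked, d-separation holds.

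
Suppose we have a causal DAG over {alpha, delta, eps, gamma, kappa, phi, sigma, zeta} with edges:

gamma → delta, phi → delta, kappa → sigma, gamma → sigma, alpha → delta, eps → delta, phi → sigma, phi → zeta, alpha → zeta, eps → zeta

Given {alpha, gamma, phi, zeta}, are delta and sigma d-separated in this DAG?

4 paths connect delta and sigma; each must be blocked for d-separation to hold:
  1. delta ← phi → sigma — phi:fork[blocks] ⇒ blocked
  2. delta ← alpha → zeta ← phi → sigma — alpha:fork[blocks]; zeta:collider[open]; phi:fork[blocks] ⇒ blocked
  3. delta ← gamma → sigma — gamma:fork[blocks] ⇒ blocked
  4. delta ← eps → zeta ← phi → sigma — eps:fork[open]; zeta:collider[open]; phi:fork[blocks] ⇒ blocked
Every path is blocked, so delta and sigma are d-separated given {alpha, gamma, phi, zeta}.

Yes — delta and sigma are d-separated given {alpha, gamma, phi, zeta}.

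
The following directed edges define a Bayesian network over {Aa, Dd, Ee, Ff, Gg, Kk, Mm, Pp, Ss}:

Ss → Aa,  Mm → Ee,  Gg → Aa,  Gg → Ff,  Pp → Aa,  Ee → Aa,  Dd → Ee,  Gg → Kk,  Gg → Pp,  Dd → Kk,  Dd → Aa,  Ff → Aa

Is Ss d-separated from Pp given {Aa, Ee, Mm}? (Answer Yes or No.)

No

We examine all 5 paths between Ss and Pp:
  1. Ss → Aa ← Pp — Aa:collider[open] ⇒ active
  2. Ss → Aa ← Ee ← Dd → Kk ← Gg → Pp — Aa:collider[open]; Ee:chain[blocks]; Dd:fork[open]; Kk:collider[blocks]; Gg:fork[open] ⇒ blocked
  3. Ss → Aa ← Gg → Pp — Aa:collider[open]; Gg:fork[open] ⇒ active
  4. Ss → Aa ← Dd → Kk ← Gg → Pp — Aa:collider[open]; Dd:fork[open]; Kk:collider[blocks]; Gg:fork[open] ⇒ blocked
  5. Ss → Aa ← Ff ← Gg → Pp — Aa:collider[open]; Ff:chain[open]; Gg:fork[open] ⇒ active
Since the path Ss → Aa ← Pp is active, Ss and Pp are not d-separated given {Aa, Ee, Mm}.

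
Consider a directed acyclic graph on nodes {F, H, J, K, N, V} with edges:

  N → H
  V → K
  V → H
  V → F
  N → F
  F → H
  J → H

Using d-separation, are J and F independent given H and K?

Enumerating the 3 paths from J to F and testing each for blocking by {H, K}:
Path 1: J → H ← F
  H is a collider and H is conditioned on, which opens it — no node blocks this path, so it is active.
Path 2: J → H ← N → F
  H is a collider and H is conditioned on, which opens it; N is a fork and N is not conditioned on — no node blocks this path, so it is active.
Path 3: J → H ← V → F
  H is a collider and H is conditioned on, which opens it; V is a fork and V is not conditioned on — no node blocks this path, so it is active.
At least one path is unblocked, so d-separation fails.

No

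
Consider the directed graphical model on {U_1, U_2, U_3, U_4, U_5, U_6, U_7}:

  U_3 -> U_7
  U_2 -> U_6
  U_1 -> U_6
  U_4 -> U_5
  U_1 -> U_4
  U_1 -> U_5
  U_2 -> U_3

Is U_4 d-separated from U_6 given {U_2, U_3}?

We examine all 2 paths between U_4 and U_6:
Path 1: U_4 → U_5 ← U_1 → U_6
  U_5 is a collider here and neither U_5 nor any of its descendants is conditioned on, so the collider stays closed — the path is blocked at U_5.
Path 2: U_4 ← U_1 → U_6
  U_1 is a fork and U_1 is not conditioned on — no node blocks this path, so it is active.
Since the path U_4 ← U_1 → U_6 is active, U_4 and U_6 are not d-separated given {U_2, U_3}.

No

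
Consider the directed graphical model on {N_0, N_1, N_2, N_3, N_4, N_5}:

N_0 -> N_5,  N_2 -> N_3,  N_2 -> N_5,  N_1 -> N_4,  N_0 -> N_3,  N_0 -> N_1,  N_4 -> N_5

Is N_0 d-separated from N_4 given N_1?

3 paths connect N_0 and N_4; each must be blocked for d-separation to hold:
Path 1: N_0 → N_1 → N_4
  N_1 is a chain here and N_1 is conditioned on, so the path is blocked at N_1.
Path 2: N_0 → N_3 ← N_2 → N_5 ← N_4
  N_3 is a collider here and neither N_3 nor any of its descendants is conditioned on, so the collider stays closed — the path is blocked at N_3.
Path 3: N_0 → N_5 ← N_4
  N_5 is a collider here and neither N_5 nor any of its descendants is conditioned on, so the collider stays closed — the path is blocked at N_5.
Since every path is blocked, d-separation holds.

Yes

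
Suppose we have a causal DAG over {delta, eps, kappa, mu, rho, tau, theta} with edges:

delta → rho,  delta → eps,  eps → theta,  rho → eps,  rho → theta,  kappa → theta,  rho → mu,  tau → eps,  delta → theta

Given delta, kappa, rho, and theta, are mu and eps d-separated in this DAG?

Yes

5 paths connect mu and eps; each must be blocked for d-separation to hold:
Path 1: mu ← rho ← delta → theta ← eps
  rho is a chain here and rho is conditioned on, so the path is blocked at rho.
Path 2: mu ← rho ← delta → eps
  rho is a chain here and rho is conditioned on, so the path is blocked at rho.
Path 3: mu ← rho → theta ← delta → eps
  rho is a fork here and rho is conditioned on, so the path is blocked at rho.
Path 4: mu ← rho → theta ← eps
  rho is a fork here and rho is conditioned on, so the path is blocked at rho.
Path 5: mu ← rho → eps
  rho is a fork here and rho is conditioned on, so the path is blocked at rho.
Every path is blocked, so mu and eps are d-separated given {delta, kappa, rho, theta}.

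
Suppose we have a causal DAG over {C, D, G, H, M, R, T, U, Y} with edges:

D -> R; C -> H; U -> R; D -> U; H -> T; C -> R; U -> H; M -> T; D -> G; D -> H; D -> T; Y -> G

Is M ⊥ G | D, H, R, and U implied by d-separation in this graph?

We examine all 6 paths between M and G:
  1. M → T ← H ← C → R ← U ← D → G — T:collider[blocks]; H:chain[blocks]; C:fork[open]; R:collider[open]; U:chain[blocks]; D:fork[blocks] ⇒ blocked
  2. M → T ← H ← C → R ← D → G — T:collider[blocks]; H:chain[blocks]; C:fork[open]; R:collider[open]; D:fork[blocks] ⇒ blocked
  3. M → T ← H ← U → R ← D → G — T:collider[blocks]; H:chain[blocks]; U:fork[blocks]; R:collider[open]; D:fork[blocks] ⇒ blocked
  4. M → T ← H ← U ← D → G — T:collider[blocks]; H:chain[blocks]; U:chain[blocks]; D:fork[blocks] ⇒ blocked
  5. M → T ← H ← D → G — T:collider[blocks]; H:chain[blocks]; D:fork[blocks] ⇒ blocked
  6. M → T ← D → G — T:collider[blocks]; D:fork[blocks] ⇒ blocked
Since every path is blocked, d-separation holds.

Yes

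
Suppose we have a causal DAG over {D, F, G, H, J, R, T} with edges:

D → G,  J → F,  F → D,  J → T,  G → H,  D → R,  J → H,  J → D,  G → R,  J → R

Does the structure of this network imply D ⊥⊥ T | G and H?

No

6 paths connect D and T; each must be blocked for d-separation to hold:
Path 1: D ← J → T
  J is a fork and J is not conditioned on — no node blocks this path, so it is active.
Path 2: D ← F ← J → T
  F is a chain and F is not conditioned on; J is a fork and J is not conditioned on — no node blocks this path, so it is active.
Path 3: D → G → R ← J → T
  G is a chain here and G is conditioned on, so the path is blocked at G.
Path 4: D → G → H ← J → T
  G is a chain here and G is conditioned on, so the path is blocked at G.
Path 5: D → R ← J → T
  R is a collider here and neither R nor any of its descendants is conditioned on, so the collider stays closed — the path is blocked at R.
Path 6: D → R ← G → H ← J → T
  R is a collider here and neither R nor any of its descendants is conditioned on, so the collider stays closed — the path is blocked at R.
Since the path D ← J → T is active, D and T are not d-separated given {G, H}.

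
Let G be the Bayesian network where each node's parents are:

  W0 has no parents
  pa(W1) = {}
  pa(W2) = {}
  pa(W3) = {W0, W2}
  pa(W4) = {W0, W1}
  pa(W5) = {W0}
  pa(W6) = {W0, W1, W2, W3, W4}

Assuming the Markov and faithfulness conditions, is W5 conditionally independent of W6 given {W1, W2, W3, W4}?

Enumerating the 5 paths from W5 to W6 and testing each for blocking by {W1, W2, W3, W4}:
Path 1: W5 ← W0 → W3 ← W2 → W6
  W2 is a fork here and W2 is conditioned on, so the path is blocked at W2.
Path 2: W5 ← W0 → W3 → W6
  W3 is a chain here and W3 is conditioned on, so the path is blocked at W3.
Path 3: W5 ← W0 → W6
  W0 is a fork and W0 is not conditioned on — no node blocks this path, so it is active.
Path 4: W5 ← W0 → W4 → W6
  W4 is a chain here and W4 is conditioned on, so the path is blocked at W4.
Path 5: W5 ← W0 → W4 ← W1 → W6
  W1 is a fork here and W1 is conditioned on, so the path is blocked at W1.
Because an active path exists, W5 and W6 are not d-separated.

No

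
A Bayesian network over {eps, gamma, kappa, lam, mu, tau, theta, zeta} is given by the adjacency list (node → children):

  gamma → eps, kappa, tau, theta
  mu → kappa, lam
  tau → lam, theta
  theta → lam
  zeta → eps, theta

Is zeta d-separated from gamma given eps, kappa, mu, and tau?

We examine all 6 paths between zeta and gamma:
Path 1: zeta → eps ← gamma
  eps is a collider and eps is conditioned on, which opens it — no node blocks this path, so it is active.
Path 2: zeta → theta ← gamma
  theta is a collider here and neither theta nor any of its descendants is conditioned on, so the collider stays closed — the path is blocked at theta.
Path 3: zeta → theta → lam ← mu → kappa ← gamma
  lam is a collider here and neither lam nor any of its descendants is conditioned on, so the collider stays closed — the path is blocked at lam.
Path 4: zeta → theta → lam ← tau ← gamma
  lam is a collider here and neither lam nor any of its descendants is conditioned on, so the collider stays closed — the path is blocked at lam.
Path 5: zeta → theta ← tau ← gamma
  theta is a collider here and neither theta nor any of its descendants is conditioned on, so the collider stays closed — the path is blocked at theta.
Path 6: zeta → theta ← tau → lam ← mu → kappa ← gamma
  theta is a collider here and neither theta nor any of its descendants is conditioned on, so the collider stays closed — the path is blocked at theta.
Because an active path exists, zeta and gamma are not d-separated.

No — zeta and gamma are not d-separated given {eps, kappa, mu, tau}.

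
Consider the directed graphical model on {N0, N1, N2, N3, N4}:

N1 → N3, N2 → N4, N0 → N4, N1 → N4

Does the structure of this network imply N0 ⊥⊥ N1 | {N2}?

Yes

There is one path between N0 and N1:
  1. N0 → N4 ← N1 — N4:collider[blocks] ⇒ blocked
Every path is blocked, so N0 and N1 are d-separated given {N2}.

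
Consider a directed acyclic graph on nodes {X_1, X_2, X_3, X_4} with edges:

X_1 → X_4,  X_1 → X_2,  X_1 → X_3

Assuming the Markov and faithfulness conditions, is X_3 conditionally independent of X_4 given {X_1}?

Only one path connects X_3 and X_4:
Path 1: X_3 ← X_1 → X_4
  X_1 is a fork here and X_1 is conditioned on, so the path is blocked at X_1.
All paths are blocked; X_3 ⊥ X_4 | {X_1} holds.

Yes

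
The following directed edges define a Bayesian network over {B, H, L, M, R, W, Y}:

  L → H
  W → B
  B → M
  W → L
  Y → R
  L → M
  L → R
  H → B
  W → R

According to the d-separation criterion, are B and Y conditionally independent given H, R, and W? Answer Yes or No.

6 paths connect B and Y; each must be blocked for d-separation to hold:
Path 1: B → M ← L ← W → R ← Y
  M is a collider here and neither M nor any of its descendants is conditioned on, so the collider stays closed — the path is blocked at M.
Path 2: B → M ← L → R ← Y
  M is a collider here and neither M nor any of its descendants is conditioned on, so the collider stays closed — the path is blocked at M.
Path 3: B ← W → L → R ← Y
  W is a fork here and W is conditioned on, so the path is blocked at W.
Path 4: B ← W → R ← Y
  W is a fork here and W is conditioned on, so the path is blocked at W.
Path 5: B ← H ← L ← W → R ← Y
  H is a chain here and H is conditioned on, so the path is blocked at H.
Path 6: B ← H ← L → R ← Y
  H is a chain here and H is conditioned on, so the path is blocked at H.
All paths are blocked; B ⊥ Y | {H, R, W} holds.

Yes — B and Y are d-separated given {H, R, W}.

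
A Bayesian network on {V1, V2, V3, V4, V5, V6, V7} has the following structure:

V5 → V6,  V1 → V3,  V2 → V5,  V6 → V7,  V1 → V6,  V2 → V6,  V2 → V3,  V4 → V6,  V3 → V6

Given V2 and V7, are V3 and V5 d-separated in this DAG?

No — V3 and V5 are not d-separated given {V2, V7}.

6 paths connect V3 and V5; each must be blocked for d-separation to hold:
Path 1: V3 ← V2 → V5
  V2 is a fork here and V2 is conditioned on, so the path is blocked at V2.
Path 2: V3 ← V2 → V6 ← V5
  V2 is a fork here and V2 is conditioned on, so the path is blocked at V2.
Path 3: V3 ← V1 → V6 ← V5
  V1 is a fork and V1 is not conditioned on; V6 is a collider and its descendant V7 is conditioned on, which opens it — no node blocks this path, so it is active.
Path 4: V3 ← V1 → V6 ← V2 → V5
  V2 is a fork here and V2 is conditioned on, so the path is blocked at V2.
Path 5: V3 → V6 ← V5
  V6 is a collider and its descendant V7 is conditioned on, which opens it — no node blocks this path, so it is active.
Path 6: V3 → V6 ← V2 → V5
  V2 is a fork here and V2 is conditioned on, so the path is blocked at V2.
At least one path is unblocked, so d-separation fails.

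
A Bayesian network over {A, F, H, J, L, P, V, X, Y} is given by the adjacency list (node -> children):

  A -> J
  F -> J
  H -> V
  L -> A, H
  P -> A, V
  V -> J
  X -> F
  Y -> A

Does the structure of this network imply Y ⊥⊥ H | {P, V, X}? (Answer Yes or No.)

We examine all 3 paths between Y and H:
  1. Y → A ← P → V ← H — A:collider[blocks]; P:fork[blocks]; V:collider[open] ⇒ blocked
  2. Y → A ← L → H — A:collider[blocks]; L:fork[open] ⇒ blocked
  3. Y → A → J ← V ← H — A:chain[open]; J:collider[blocks]; V:chain[blocks] ⇒ blocked
All paths are blocked; Y ⊥ H | {P, V, X} holds.

Yes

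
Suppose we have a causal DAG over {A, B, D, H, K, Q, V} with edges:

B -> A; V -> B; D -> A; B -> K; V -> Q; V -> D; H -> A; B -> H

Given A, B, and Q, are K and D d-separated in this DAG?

Yes

3 paths connect K and D; each must be blocked for d-separation to hold:
  1. K ← B → A ← D — B:fork[blocks]; A:collider[open] ⇒ blocked
  2. K ← B → H → A ← D — B:fork[blocks]; H:chain[open]; A:collider[open] ⇒ blocked
  3. K ← B ← V → D — B:chain[blocks]; V:fork[open] ⇒ blocked
Every path is blocked, so K and D are d-separated given {A, B, Q}.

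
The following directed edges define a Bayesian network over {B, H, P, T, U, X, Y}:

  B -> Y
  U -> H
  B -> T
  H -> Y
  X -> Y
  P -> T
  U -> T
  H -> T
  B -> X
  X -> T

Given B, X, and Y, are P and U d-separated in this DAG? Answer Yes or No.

Yes

There are 6 undirected paths between P and U; checking each against the conditioning set {B, X, Y}:
Path 1: P → T ← X → Y ← H ← U
  T is a collider here and neither T nor any of its descendants is conditioned on, so the collider stays closed — the path is blocked at T.
Path 2: P → T ← X ← B → Y ← H ← U
  T is a collider here and neither T nor any of its descendants is conditioned on, so the collider stays closed — the path is blocked at T.
Path 3: P → T ← B → Y ← H ← U
  T is a collider here and neither T nor any of its descendants is conditioned on, so the collider stays closed — the path is blocked at T.
Path 4: P → T ← B → X → Y ← H ← U
  T is a collider here and neither T nor any of its descendants is conditioned on, so the collider stays closed — the path is blocked at T.
Path 5: P → T ← H ← U
  T is a collider here and neither T nor any of its descendants is conditioned on, so the collider stays closed — the path is blocked at T.
Path 6: P → T ← U
  T is a collider here and neither T nor any of its descendants is conditioned on, so the collider stays closed — the path is blocked at T.
Since every path is blocked, d-separation holds.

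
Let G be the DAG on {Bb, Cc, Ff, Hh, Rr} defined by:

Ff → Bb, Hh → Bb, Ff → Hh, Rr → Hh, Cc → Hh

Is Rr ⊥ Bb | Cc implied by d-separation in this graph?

No

There are 2 undirected paths between Rr and Bb; checking each against the conditioning set {Cc}:
Path 1: Rr → Hh → Bb
  Hh is a chain and Hh is not conditioned on — no node blocks this path, so it is active.
Path 2: Rr → Hh ← Ff → Bb
  Hh is a collider here and neither Hh nor any of its descendants is conditioned on, so the collider stays closed — the path is blocked at Hh.
Since the path Rr → Hh → Bb is active, Rr and Bb are not d-separated given {Cc}.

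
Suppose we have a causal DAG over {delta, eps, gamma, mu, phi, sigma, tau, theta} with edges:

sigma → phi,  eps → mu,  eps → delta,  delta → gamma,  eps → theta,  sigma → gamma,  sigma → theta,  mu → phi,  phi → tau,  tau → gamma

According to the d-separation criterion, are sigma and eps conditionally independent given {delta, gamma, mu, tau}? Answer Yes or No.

Yes

Enumerating the 5 paths from sigma to eps and testing each for blocking by {delta, gamma, mu, tau}:
Path 1: sigma → gamma ← delta ← eps
  delta is a chain here and delta is conditioned on, so the path is blocked at delta.
Path 2: sigma → gamma ← tau ← phi ← mu ← eps
  tau is a chain here and tau is conditioned on, so the path is blocked at tau.
Path 3: sigma → phi ← mu ← eps
  mu is a chain here and mu is conditioned on, so the path is blocked at mu.
Path 4: sigma → phi → tau → gamma ← delta ← eps
  tau is a chain here and tau is conditioned on, so the path is blocked at tau.
Path 5: sigma → theta ← eps
  theta is a collider here and neither theta nor any of its descendants is conditioned on, so the collider stays closed — the path is blocked at theta.
Every path is blocked, so sigma and eps are d-separated given {delta, gamma, mu, tau}.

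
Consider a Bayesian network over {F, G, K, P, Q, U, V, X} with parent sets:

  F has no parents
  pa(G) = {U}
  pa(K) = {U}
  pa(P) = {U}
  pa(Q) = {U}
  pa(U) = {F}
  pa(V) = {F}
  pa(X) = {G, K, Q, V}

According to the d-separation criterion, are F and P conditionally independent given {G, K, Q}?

There are 4 undirected paths between F and P; checking each against the conditioning set {G, K, Q}:
Path 1: F → U → P
  U is a chain and U is not conditioned on — no node blocks this path, so it is active.
Path 2: F → V → X ← K ← U → P
  X is a collider here and neither X nor any of its descendants is conditioned on, so the collider stays closed — the path is blocked at X.
Path 3: F → V → X ← Q ← U → P
  X is a collider here and neither X nor any of its descendants is conditioned on, so the collider stays closed — the path is blocked at X.
Path 4: F → V → X ← G ← U → P
  X is a collider here and neither X nor any of its descendants is conditioned on, so the collider stays closed — the path is blocked at X.
Since the path F → U → P is active, F and P are not d-separated given {G, K, Q}.

No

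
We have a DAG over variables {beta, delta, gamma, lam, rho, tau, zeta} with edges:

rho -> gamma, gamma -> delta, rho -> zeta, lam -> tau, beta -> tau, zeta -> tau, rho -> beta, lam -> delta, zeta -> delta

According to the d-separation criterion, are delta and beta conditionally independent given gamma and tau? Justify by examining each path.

No

We examine all 6 paths between delta and beta:
  1. delta ← zeta → tau ← beta — zeta:fork[open]; tau:collider[open] ⇒ active
  2. delta ← zeta ← rho → beta — zeta:chain[open]; rho:fork[open] ⇒ active
  3. delta ← lam → tau ← zeta ← rho → beta — lam:fork[open]; tau:collider[open]; zeta:chain[open]; rho:fork[open] ⇒ active
  4. delta ← lam → tau ← beta — lam:fork[open]; tau:collider[open] ⇒ active
  5. delta ← gamma ← rho → zeta → tau ← beta — gamma:chain[blocks]; rho:fork[open]; zeta:chain[open]; tau:collider[open] ⇒ blocked
  6. delta ← gamma ← rho → beta — gamma:chain[blocks]; rho:fork[open] ⇒ blocked
At least one path is unblocked, so d-separation fails.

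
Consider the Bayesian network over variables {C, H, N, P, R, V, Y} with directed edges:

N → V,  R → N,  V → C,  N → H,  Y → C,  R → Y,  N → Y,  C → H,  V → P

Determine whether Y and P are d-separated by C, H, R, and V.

We examine all 6 paths between Y and P:
Path 1: Y ← N → H ← C ← V → P
  C is a chain here and C is conditioned on, so the path is blocked at C.
Path 2: Y ← N → V → P
  V is a chain here and V is conditioned on, so the path is blocked at V.
Path 3: Y ← R → N → H ← C ← V → P
  R is a fork here and R is conditioned on, so the path is blocked at R.
Path 4: Y ← R → N → V → P
  R is a fork here and R is conditioned on, so the path is blocked at R.
Path 5: Y → C → H ← N → V → P
  C is a chain here and C is conditioned on, so the path is blocked at C.
Path 6: Y → C ← V → P
  V is a fork here and V is conditioned on, so the path is blocked at V.
Since every path is blocked, d-separation holds.

Yes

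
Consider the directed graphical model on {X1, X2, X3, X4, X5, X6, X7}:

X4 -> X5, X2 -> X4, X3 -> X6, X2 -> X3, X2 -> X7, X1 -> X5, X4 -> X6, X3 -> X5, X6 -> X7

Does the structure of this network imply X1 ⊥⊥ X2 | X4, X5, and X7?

No

We examine all 6 paths between X1 and X2:
  1. X1 → X5 ← X3 → X6 → X7 ← X2 — X5:collider[open]; X3:fork[open]; X6:chain[open]; X7:collider[open] ⇒ active
  2. X1 → X5 ← X3 → X6 ← X4 ← X2 — X5:collider[open]; X3:fork[open]; X6:collider[open]; X4:chain[blocks] ⇒ blocked
  3. X1 → X5 ← X3 ← X2 — X5:collider[open]; X3:chain[open] ⇒ active
  4. X1 → X5 ← X4 → X6 → X7 ← X2 — X5:collider[open]; X4:fork[blocks]; X6:chain[open]; X7:collider[open] ⇒ blocked
  5. X1 → X5 ← X4 → X6 ← X3 ← X2 — X5:collider[open]; X4:fork[blocks]; X6:collider[open]; X3:chain[open] ⇒ blocked
  6. X1 → X5 ← X4 ← X2 — X5:collider[open]; X4:chain[blocks] ⇒ blocked
At least one path is unblocked, so d-separation fails.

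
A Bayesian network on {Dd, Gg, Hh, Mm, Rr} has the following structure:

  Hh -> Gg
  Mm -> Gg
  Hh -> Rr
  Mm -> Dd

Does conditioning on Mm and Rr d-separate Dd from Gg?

Only one path connects Dd and Gg:
Path 1: Dd ← Mm → Gg
  Mm is a fork here and Mm is conditioned on, so the path is blocked at Mm.
All paths are blocked; Dd ⊥ Gg | {Mm, Rr} holds.

Yes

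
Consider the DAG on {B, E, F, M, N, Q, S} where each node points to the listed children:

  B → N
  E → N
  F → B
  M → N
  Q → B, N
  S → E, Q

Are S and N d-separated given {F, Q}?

No

There are 3 undirected paths between S and N; checking each against the conditioning set {F, Q}:
  1. S → E → N — E:chain[open] ⇒ active
  2. S → Q → N — Q:chain[blocks] ⇒ blocked
  3. S → Q → B → N — Q:chain[blocks]; B:chain[open] ⇒ blocked
Because an active path exists, S and N are not d-separated.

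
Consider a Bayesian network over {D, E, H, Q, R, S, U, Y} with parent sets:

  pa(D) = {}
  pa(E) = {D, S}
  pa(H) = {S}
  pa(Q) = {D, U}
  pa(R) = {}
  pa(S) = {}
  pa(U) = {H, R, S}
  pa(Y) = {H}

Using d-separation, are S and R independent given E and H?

There are 3 undirected paths between S and R; checking each against the conditioning set {E, H}:
Path 1: S → E ← D → Q ← U ← R
  Q is a collider here and neither Q nor any of its descendants is conditioned on, so the collider stays closed — the path is blocked at Q.
Path 2: S → H → U ← R
  H is a chain here and H is conditioned on, so the path is blocked at H.
Path 3: S → U ← R
  U is a collider here and neither U nor any of its descendants is conditioned on, so the collider stays closed — the path is blocked at U.
All paths are blocked; S ⊥ R | {E, H} holds.

Yes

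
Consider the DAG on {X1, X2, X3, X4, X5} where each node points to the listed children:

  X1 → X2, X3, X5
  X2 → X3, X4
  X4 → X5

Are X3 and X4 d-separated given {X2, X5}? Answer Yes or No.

4 paths connect X3 and X4; each must be blocked for d-separation to hold:
  1. X3 ← X2 → X4 — X2:fork[blocks] ⇒ blocked
  2. X3 ← X2 ← X1 → X5 ← X4 — X2:chain[blocks]; X1:fork[open]; X5:collider[open] ⇒ blocked
  3. X3 ← X1 → X2 → X4 — X1:fork[open]; X2:chain[blocks] ⇒ blocked
  4. X3 ← X1 → X5 ← X4 — X1:fork[open]; X5:collider[open] ⇒ active
Because an active path exists, X3 and X4 are not d-separated.

No — X3 and X4 are not d-separated given {X2, X5}.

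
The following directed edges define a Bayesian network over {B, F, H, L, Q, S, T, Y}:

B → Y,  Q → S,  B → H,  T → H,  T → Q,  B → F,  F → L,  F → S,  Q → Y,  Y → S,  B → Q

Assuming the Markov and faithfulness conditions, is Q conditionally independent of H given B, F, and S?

There are 6 undirected paths between Q and H; checking each against the conditioning set {B, F, S}:
  1. Q → Y → S ← F ← B → H — Y:chain[open]; S:collider[open]; F:chain[blocks]; B:fork[blocks] ⇒ blocked
  2. Q → Y ← B → H — Y:collider[open]; B:fork[blocks] ⇒ blocked
  3. Q ← T → H — T:fork[open] ⇒ active
  4. Q → S ← Y ← B → H — S:collider[open]; Y:chain[open]; B:fork[blocks] ⇒ blocked
  5. Q → S ← F ← B → H — S:collider[open]; F:chain[blocks]; B:fork[blocks] ⇒ blocked
  6. Q ← B → H — B:fork[blocks] ⇒ blocked
Since the path Q ← T → H is active, Q and H are not d-separated given {B, F, S}.

No — Q and H are not d-separated given {B, F, S}.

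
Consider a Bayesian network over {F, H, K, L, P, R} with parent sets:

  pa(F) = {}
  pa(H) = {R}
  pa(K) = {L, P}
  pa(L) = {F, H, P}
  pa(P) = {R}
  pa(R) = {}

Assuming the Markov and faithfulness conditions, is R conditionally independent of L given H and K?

No

We examine all 3 paths between R and L:
Path 1: R → H → L
  H is a chain here and H is conditioned on, so the path is blocked at H.
Path 2: R → P → L
  P is a chain and P is not conditioned on — no node blocks this path, so it is active.
Path 3: R → P → K ← L
  P is a chain and P is not conditioned on; K is a collider and K is conditioned on, which opens it — no node blocks this path, so it is active.
Because an active path exists, R and L are not d-separated.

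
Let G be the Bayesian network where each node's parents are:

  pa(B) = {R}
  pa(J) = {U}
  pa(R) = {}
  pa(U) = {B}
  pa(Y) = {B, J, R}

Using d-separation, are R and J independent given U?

Yes — R and J are d-separated given {U}.

Enumerating the 4 paths from R to J and testing each for blocking by {U}:
Path 1: R → B → U → J
  U is a chain here and U is conditioned on, so the path is blocked at U.
Path 2: R → B → Y ← J
  Y is a collider here and neither Y nor any of its descendants is conditioned on, so the collider stays closed — the path is blocked at Y.
Path 3: R → Y ← J
  Y is a collider here and neither Y nor any of its descendants is conditioned on, so the collider stays closed — the path is blocked at Y.
Path 4: R → Y ← B → U → J
  Y is a collider here and neither Y nor any of its descendants is conditioned on, so the collider stays closed — the path is blocked at Y.
All paths are blocked; R ⊥ J | {U} holds.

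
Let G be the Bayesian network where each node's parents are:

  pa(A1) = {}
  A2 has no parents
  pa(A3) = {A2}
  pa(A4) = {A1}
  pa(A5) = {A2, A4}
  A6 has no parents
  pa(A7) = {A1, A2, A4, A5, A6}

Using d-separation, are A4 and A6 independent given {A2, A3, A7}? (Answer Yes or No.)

There are 4 undirected paths between A4 and A6; checking each against the conditioning set {A2, A3, A7}:
Path 1: A4 ← A1 → A7 ← A6
  A1 is a fork and A1 is not conditioned on; A7 is a collider and A7 is conditioned on, which opens it — no node blocks this path, so it is active.
Path 2: A4 → A5 ← A2 → A7 ← A6
  A2 is a fork here and A2 is conditioned on, so the path is blocked at A2.
Path 3: A4 → A5 → A7 ← A6
  A5 is a chain and A5 is not conditioned on; A7 is a collider and A7 is conditioned on, which opens it — no node blocks this path, so it is active.
Path 4: A4 → A7 ← A6
  A7 is a collider and A7 is conditioned on, which opens it — no node blocks this path, so it is active.
Since the path A4 ← A1 → A7 ← A6 is active, A4 and A6 are not d-separated given {A2, A3, A7}.

No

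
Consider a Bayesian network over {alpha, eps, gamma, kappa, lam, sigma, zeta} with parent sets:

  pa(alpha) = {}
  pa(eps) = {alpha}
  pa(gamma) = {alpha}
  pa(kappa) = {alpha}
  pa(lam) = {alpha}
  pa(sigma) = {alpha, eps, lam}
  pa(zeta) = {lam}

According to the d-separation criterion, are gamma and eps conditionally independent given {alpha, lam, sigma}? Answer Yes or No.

Yes

3 paths connect gamma and eps; each must be blocked for d-separation to hold:
Path 1: gamma ← alpha → lam → sigma ← eps
  alpha is a fork here and alpha is conditioned on, so the path is blocked at alpha.
Path 2: gamma ← alpha → eps
  alpha is a fork here and alpha is conditioned on, so the path is blocked at alpha.
Path 3: gamma ← alpha → sigma ← eps
  alpha is a fork here and alpha is conditioned on, so the path is blocked at alpha.
Since every path is blocked, d-separation holds.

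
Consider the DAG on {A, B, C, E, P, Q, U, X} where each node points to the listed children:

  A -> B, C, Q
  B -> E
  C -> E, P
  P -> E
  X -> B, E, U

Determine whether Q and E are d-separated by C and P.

No

There are 4 undirected paths between Q and E; checking each against the conditioning set {C, P}:
  1. Q ← A → B → E — A:fork[open]; B:chain[open] ⇒ active
  2. Q ← A → B ← X → E — A:fork[open]; B:collider[blocks]; X:fork[open] ⇒ blocked
  3. Q ← A → C → P → E — A:fork[open]; C:chain[blocks]; P:chain[blocks] ⇒ blocked
  4. Q ← A → C → E — A:fork[open]; C:chain[blocks] ⇒ blocked
At least one path is unblocked, so d-separation fails.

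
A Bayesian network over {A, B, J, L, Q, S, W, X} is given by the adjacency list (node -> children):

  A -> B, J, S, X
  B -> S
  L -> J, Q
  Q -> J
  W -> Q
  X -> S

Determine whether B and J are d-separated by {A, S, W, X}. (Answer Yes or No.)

Enumerating the 3 paths from B to J and testing each for blocking by {A, S, W, X}:
Path 1: B → S ← X ← A → J
  X is a chain here and X is conditioned on, so the path is blocked at X.
Path 2: B → S ← A → J
  A is a fork here and A is conditioned on, so the path is blocked at A.
Path 3: B ← A → J
  A is a fork here and A is conditioned on, so the path is blocked at A.
Since every path is blocked, d-separation holds.

Yes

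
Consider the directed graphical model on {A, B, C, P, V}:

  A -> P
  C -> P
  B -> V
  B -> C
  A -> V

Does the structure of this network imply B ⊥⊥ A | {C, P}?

Yes — B and A are d-separated given {C, P}.

We examine all 2 paths between B and A:
  1. B → V ← A — V:collider[blocks] ⇒ blocked
  2. B → C → P ← A — C:chain[blocks]; P:collider[open] ⇒ blocked
Since every path is blocked, d-separation holds.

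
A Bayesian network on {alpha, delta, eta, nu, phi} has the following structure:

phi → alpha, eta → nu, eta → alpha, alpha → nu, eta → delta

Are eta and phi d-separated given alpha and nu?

2 paths connect eta and phi; each must be blocked for d-separation to hold:
  1. eta → nu ← alpha ← phi — nu:collider[open]; alpha:chain[blocks] ⇒ blocked
  2. eta → alpha ← phi — alpha:collider[open] ⇒ active
Since the path eta → alpha ← phi is active, eta and phi are not d-separated given {alpha, nu}.

No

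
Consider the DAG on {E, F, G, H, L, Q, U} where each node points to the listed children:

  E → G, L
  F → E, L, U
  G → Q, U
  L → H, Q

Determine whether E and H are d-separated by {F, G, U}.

No — E and H are not d-separated given {F, G, U}.

There are 5 undirected paths between E and H; checking each against the conditioning set {F, G, U}:
Path 1: E ← F → U ← G → Q ← L → H
  F is a fork here and F is conditioned on, so the path is blocked at F.
Path 2: E ← F → L → H
  F is a fork here and F is conditioned on, so the path is blocked at F.
Path 3: E → G → Q ← L → H
  G is a chain here and G is conditioned on, so the path is blocked at G.
Path 4: E → G → U ← F → L → H
  G is a chain here and G is conditioned on, so the path is blocked at G.
Path 5: E → L → H
  L is a chain and L is not conditioned on — no node blocks this path, so it is active.
Because an active path exists, E and H are not d-separated.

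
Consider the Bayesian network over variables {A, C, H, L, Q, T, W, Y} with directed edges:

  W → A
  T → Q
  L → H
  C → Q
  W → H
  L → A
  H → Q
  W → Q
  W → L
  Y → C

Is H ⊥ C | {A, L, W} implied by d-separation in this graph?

Yes — H and C are d-separated given {A, L, W}.

Enumerating the 4 paths from H to C and testing each for blocking by {A, L, W}:
Path 1: H → Q ← C
  Q is a collider here and neither Q nor any of its descendants is conditioned on, so the collider stays closed — the path is blocked at Q.
Path 2: H ← W → Q ← C
  W is a fork here and W is conditioned on, so the path is blocked at W.
Path 3: H ← L ← W → Q ← C
  L is a chain here and L is conditioned on, so the path is blocked at L.
Path 4: H ← L → A ← W → Q ← C
  L is a fork here and L is conditioned on, so the path is blocked at L.
Every path is blocked, so H and C are d-separated given {A, L, W}.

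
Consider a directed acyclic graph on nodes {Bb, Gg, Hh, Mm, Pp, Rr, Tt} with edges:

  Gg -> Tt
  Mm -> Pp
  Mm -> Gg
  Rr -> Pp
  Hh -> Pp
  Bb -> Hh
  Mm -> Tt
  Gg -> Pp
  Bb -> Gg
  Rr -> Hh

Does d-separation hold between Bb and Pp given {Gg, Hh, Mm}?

No

5 paths connect Bb and Pp; each must be blocked for d-separation to hold:
Path 1: Bb → Hh ← Rr → Pp
  Hh is a collider and Hh is conditioned on, which opens it; Rr is a fork and Rr is not conditioned on — no node blocks this path, so it is active.
Path 2: Bb → Hh → Pp
  Hh is a chain here and Hh is conditioned on, so the path is blocked at Hh.
Path 3: Bb → Gg ← Mm → Pp
  Mm is a fork here and Mm is conditioned on, so the path is blocked at Mm.
Path 4: Bb → Gg → Pp
  Gg is a chain here and Gg is conditioned on, so the path is blocked at Gg.
Path 5: Bb → Gg → Tt ← Mm → Pp
  Gg is a chain here and Gg is conditioned on, so the path is blocked at Gg.
Since the path Bb → Hh ← Rr → Pp is active, Bb and Pp are not d-separated given {Gg, Hh, Mm}.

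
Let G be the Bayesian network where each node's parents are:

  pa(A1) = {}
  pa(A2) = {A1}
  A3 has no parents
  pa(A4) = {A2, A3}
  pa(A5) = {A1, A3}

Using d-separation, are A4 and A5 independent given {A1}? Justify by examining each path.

No

Enumerating the 2 paths from A4 to A5 and testing each for blocking by {A1}:
Path 1: A4 ← A2 ← A1 → A5
  A1 is a fork here and A1 is conditioned on, so the path is blocked at A1.
Path 2: A4 ← A3 → A5
  A3 is a fork and A3 is not conditioned on — no node blocks this path, so it is active.
At least one path is unblocked, so d-separation fails.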